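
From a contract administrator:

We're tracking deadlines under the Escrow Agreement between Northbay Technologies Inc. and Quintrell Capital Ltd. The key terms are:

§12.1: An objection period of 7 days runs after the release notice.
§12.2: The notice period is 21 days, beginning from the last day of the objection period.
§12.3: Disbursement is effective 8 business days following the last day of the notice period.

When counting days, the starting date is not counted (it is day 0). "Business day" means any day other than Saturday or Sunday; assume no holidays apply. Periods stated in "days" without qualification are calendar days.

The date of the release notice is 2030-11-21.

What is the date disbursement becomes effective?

2030-12-31

Adding 7 calendar days to 2030-11-21 gives 2030-11-28, which is the last day of the objection period.
The last day of the notice period: 2030-11-28 + 21 days = 2030-12-19.
From Thursday, 2030-12-19, 8 business days (Dec 20, Dec 23, Dec 24, Dec 25, Dec 26, Dec 27, Dec 30, Dec 31, skipping weekends) brings us to Tuesday, 2030-12-31, which is the date disbursement becomes effective.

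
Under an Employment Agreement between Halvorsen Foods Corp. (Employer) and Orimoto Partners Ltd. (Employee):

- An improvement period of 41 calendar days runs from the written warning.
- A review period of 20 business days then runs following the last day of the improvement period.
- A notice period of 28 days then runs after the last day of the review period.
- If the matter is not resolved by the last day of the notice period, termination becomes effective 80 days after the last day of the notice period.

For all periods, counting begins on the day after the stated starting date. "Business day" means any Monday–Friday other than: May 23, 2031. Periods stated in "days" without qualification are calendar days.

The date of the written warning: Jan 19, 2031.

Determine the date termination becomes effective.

Jul 14, 2031

Adding 41 calendar days to Jan 19, 2031 gives Mar 1, 2031, which is the last day of the improvement period.
The last day of the review period: counting 20 business days from Saturday, Mar 1, 2031 (Mar 3, Mar 4, Mar 5, Mar 6, …, Mar 26, Mar 27, Mar 28, skipping weekends) reaches Friday, Mar 28, 2031.
The last day of the notice period: Mar 28, 2031 + 28 days = Apr 25, 2031.
Adding 80 calendar days to Apr 25, 2031 gives Jul 14, 2031, which is the date termination becomes effective.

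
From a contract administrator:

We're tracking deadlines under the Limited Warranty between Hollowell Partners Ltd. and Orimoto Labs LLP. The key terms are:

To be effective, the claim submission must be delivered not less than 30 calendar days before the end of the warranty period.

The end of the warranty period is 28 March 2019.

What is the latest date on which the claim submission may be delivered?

26 February 2019

28 March 2019 minus 30 days is 26 February 2019.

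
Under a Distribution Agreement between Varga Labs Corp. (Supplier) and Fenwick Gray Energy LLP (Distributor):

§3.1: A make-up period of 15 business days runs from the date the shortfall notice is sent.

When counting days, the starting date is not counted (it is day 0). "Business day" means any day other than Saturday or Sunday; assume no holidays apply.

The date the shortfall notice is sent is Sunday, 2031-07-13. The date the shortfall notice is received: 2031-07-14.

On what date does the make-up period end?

The last day of the make-up period: 15 business days after Sunday, 2031-07-13, skipping weekends — Jul 14, Jul 15, Jul 16, Jul 17, …, Jul 30, Jul 31, Aug 1 — lands on Friday, 2031-08-01.

2031-08-01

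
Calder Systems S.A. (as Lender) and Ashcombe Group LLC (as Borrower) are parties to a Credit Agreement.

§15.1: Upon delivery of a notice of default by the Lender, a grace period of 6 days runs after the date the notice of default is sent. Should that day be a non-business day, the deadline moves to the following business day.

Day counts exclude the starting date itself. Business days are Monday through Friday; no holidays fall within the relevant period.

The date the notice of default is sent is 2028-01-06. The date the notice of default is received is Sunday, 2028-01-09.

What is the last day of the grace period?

The last day of the grace period: 6 calendar days after 2028-01-06 is 2028-01-12. 2028-01-12 is a Wednesday, so no roll-forward applies.

2028-01-12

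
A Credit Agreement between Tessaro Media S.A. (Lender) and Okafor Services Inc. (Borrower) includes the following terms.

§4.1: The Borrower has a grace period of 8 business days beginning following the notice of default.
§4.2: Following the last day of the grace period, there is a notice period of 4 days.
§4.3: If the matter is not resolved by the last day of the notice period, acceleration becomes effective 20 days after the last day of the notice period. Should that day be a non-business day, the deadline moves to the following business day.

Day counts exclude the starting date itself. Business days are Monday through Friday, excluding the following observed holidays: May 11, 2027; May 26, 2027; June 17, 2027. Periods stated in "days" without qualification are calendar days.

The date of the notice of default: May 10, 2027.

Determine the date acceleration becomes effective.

June 14, 2027

The last day of the grace period: 8 business days after Monday, May 10, 2027, skipping weekends and the listed holiday on May 11 — May 12, May 13, May 14, May 17, May 18, May 19, May 20, May 21 — lands on Friday, May 21, 2027.
Adding 4 calendar days to May 21, 2027 gives May 25, 2027, which is the last day of the notice period.
The date acceleration becomes effective: 20 calendar days after May 25, 2027 is June 14, 2027. June 14, 2027 is a Monday and is not a listed holiday, so no roll-forward applies.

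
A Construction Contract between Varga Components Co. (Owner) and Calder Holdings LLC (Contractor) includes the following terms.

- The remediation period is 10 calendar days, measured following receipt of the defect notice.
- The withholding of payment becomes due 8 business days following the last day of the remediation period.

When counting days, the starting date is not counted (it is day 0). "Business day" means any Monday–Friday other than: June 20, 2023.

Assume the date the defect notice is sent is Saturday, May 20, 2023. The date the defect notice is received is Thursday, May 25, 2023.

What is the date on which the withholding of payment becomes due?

June 14, 2023

The last day of the remediation period: 10 calendar days after May 25, 2023 is June 4, 2023.
The date on which the withholding of payment becomes due: counting 8 business days from Sunday, June 4, 2023 (Jun 5, Jun 6, Jun 7, Jun 8, Jun 9, Jun 12, Jun 13, Jun 14, skipping weekends) reaches Wednesday, June 14, 2023.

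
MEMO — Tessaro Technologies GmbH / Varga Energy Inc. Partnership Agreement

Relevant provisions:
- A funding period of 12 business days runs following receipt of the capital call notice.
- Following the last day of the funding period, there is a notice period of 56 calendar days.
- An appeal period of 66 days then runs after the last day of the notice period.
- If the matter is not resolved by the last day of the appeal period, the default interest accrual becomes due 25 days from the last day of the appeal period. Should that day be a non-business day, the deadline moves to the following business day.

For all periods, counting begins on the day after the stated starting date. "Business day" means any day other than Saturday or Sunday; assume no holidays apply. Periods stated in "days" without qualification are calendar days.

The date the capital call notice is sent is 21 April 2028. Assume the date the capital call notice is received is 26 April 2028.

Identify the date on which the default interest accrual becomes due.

The last day of the funding period: counting 12 business days from Wednesday, 26 April 2028 (Apr 27, Apr 28, May 1, May 2, …, May 10, May 11, May 12, skipping weekends) reaches Friday, 12 May 2028.
Adding 56 calendar days to 12 May 2028 gives 7 July 2028, which is the last day of the notice period.
The last day of the appeal period: 66 calendar days after 7 July 2028 is 11 September 2028.
The date on which the default interest accrual becomes due: 11 September 2028 + 25 days = 6 October 2028. 6 October 2028 is a Friday, so no roll-forward applies.

6 October 2028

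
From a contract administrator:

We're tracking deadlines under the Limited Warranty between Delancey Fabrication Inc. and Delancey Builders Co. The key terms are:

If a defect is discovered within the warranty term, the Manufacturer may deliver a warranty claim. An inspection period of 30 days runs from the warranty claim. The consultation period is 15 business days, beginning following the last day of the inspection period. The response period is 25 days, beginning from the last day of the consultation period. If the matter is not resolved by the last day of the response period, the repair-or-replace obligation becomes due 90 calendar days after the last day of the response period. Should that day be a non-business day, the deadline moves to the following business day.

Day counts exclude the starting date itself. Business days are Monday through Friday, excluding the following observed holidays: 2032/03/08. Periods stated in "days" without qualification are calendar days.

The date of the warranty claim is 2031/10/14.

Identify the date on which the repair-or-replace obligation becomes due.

Adding 30 calendar days to 2031/10/14 gives 2031/11/13, which is the last day of the inspection period.
The last day of the consultation period: counting 15 business days from Thursday, 2031/11/13 (Nov 14, Nov 17, Nov 18, Nov 19, …, Dec 2, Dec 3, Dec 4, skipping weekends) reaches Thursday, 2031/12/04.
The last day of the response period: 25 calendar days after 2031/12/04 is 2031/12/29.
Adding 90 calendar days to 2031/12/29 gives 2032/03/28, which is the date on which the repair-or-replace obligation becomes due. That falls on a Sunday, so it rolls to the next business day, Monday, 2032/03/29.

2032/03/29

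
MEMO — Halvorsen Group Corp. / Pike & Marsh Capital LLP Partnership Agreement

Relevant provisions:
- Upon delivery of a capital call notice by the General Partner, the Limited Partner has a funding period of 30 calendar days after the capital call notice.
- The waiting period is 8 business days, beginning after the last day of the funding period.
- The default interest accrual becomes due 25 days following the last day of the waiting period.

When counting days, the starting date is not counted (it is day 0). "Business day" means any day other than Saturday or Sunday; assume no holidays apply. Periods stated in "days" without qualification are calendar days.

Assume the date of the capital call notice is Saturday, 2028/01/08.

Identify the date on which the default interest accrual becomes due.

2028/03/13

The last day of the funding period: 2028/01/08 + 30 days = 2028/02/07.
From Monday, 2028/02/07, 8 business days (Feb 8, Feb 9, Feb 10, Feb 11, Feb 14, Feb 15, Feb 16, Feb 17, skipping weekends) brings us to Thursday, 2028/02/17, which is the last day of the waiting period.
Adding 25 calendar days to 2028/02/17 gives 2028/03/13, which is the date on which the default interest accrual becomes due.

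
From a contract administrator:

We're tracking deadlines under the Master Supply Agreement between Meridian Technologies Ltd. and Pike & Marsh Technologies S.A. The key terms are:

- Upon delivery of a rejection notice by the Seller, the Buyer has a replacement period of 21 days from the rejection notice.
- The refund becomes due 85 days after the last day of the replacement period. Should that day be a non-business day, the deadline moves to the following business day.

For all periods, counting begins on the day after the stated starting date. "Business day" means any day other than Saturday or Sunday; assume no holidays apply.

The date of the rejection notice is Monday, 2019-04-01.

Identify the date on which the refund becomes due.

2019-07-16

The last day of the replacement period: 2019-04-01 + 21 days = 2019-04-22.
Adding 85 calendar days to 2019-04-22 gives 2019-07-16, which is the date on which the refund becomes due. 2019-07-16 is a Tuesday, so no roll-forward applies.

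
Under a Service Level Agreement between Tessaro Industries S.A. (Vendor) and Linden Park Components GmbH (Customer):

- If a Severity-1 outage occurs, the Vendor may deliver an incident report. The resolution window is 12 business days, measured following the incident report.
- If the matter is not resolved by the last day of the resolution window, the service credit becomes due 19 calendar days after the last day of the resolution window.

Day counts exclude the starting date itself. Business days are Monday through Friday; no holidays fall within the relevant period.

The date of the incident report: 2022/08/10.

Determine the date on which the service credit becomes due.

2022/09/14

The last day of the resolution window: counting 12 business days from Wednesday, 2022/08/10 (Aug 11, Aug 12, Aug 15, Aug 16, …, Aug 24, Aug 25, Aug 26, skipping weekends) reaches Friday, 2022/08/26.
Adding 19 calendar days to 2022/08/26 gives 2022/09/14, which is the date on which the service credit becomes due.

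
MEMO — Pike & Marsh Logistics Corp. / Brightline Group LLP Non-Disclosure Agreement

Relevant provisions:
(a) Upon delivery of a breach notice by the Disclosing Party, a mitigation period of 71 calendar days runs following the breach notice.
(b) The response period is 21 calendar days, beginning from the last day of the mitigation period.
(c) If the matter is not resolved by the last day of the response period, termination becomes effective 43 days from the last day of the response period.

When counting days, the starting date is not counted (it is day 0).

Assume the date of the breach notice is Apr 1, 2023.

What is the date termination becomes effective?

The last day of the mitigation period: 71 calendar days after Apr 1, 2023 is Jun 11, 2023.
The last day of the response period: 21 calendar days after Jun 11, 2023 is Jul 2, 2023.
The date termination becomes effective: 43 calendar days after Jul 2, 2023 is Aug 14, 2023.

Aug 14, 2023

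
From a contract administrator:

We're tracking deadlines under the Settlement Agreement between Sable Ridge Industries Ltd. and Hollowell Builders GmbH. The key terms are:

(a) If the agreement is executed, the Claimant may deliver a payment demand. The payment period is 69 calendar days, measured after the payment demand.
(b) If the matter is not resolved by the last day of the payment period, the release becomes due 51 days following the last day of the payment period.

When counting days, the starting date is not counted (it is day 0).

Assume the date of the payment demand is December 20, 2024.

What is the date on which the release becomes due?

April 19, 2025

The last day of the payment period: December 20, 2024 + 69 days = February 27, 2025.
The date on which the release becomes due: February 27, 2025 + 51 days = April 19, 2025.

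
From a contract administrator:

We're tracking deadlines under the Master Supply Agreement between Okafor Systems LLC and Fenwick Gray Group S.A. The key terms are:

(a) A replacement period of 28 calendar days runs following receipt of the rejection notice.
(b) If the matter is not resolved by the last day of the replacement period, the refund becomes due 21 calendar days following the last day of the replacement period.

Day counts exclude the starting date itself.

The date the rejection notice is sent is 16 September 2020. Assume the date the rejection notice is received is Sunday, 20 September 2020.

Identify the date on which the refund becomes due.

8 November 2020

The last day of the replacement period: 28 calendar days after 20 September 2020 is 18 October 2020.
The date on which the refund becomes due: 21 calendar days after 18 October 2020 is 8 November 2020.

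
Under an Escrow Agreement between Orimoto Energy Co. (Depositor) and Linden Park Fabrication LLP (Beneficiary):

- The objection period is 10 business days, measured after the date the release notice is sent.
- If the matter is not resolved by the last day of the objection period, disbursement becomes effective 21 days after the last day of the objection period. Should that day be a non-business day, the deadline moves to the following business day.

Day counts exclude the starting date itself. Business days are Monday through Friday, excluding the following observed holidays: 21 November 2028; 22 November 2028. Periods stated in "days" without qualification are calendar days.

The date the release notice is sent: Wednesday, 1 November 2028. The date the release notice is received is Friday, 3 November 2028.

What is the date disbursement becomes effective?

6 December 2028

From Wednesday, 1 November 2028, 10 business days (Nov 2, Nov 3, Nov 6, Nov 7, Nov 8, Nov 9, Nov 10, Nov 13, Nov 14, Nov 15, skipping weekends) brings us to Wednesday, 15 November 2028, which is the last day of the objection period.
Adding 21 calendar days to 15 November 2028 gives 6 December 2028, which is the date disbursement becomes effective. 6 December 2028 is a Wednesday and is not a listed holiday, so no roll-forward applies.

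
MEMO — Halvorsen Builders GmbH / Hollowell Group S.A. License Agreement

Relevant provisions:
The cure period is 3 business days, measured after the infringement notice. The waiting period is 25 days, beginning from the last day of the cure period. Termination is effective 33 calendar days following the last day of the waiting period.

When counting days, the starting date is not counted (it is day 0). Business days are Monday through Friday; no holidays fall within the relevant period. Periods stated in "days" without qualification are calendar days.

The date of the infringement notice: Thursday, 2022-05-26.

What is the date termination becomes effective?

From Thursday, 2022-05-26, 3 business days (May 27, May 30, May 31, skipping weekends) brings us to Tuesday, 2022-05-31, which is the last day of the cure period.
The last day of the waiting period: 25 calendar days after 2022-05-31 is 2022-06-25.
The date termination becomes effective: 33 calendar days after 2022-06-25 is 2022-07-28.

2022-07-28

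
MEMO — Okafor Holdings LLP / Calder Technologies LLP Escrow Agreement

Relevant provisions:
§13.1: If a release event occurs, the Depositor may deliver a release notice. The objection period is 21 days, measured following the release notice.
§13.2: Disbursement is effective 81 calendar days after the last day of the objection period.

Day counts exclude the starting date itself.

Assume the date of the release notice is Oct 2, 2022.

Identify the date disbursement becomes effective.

Jan 12, 2023

The last day of the objection period: 21 calendar days after Oct 2, 2022 is Oct 23, 2022.
Adding 81 calendar days to Oct 23, 2022 gives Jan 12, 2023, which is the date disbursement becomes effective.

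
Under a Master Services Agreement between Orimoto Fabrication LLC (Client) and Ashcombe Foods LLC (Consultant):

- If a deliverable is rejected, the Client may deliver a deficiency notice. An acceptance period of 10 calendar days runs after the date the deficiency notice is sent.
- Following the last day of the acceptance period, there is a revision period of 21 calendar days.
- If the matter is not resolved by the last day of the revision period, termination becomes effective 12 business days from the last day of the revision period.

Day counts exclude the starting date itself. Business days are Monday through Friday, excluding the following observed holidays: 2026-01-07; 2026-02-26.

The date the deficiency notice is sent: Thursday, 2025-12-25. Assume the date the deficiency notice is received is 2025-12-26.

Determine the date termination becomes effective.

2026-02-10

Adding 10 calendar days to 2025-12-25 gives 2026-01-04, which is the last day of the acceptance period.
Adding 21 calendar days to 2026-01-04 gives 2026-01-25, which is the last day of the revision period.
The date termination becomes effective: 12 business days after Sunday, 2026-01-25, skipping weekends — Jan 26, Jan 27, Jan 28, Jan 29, …, Feb 6, Feb 9, Feb 10 — lands on Tuesday, 2026-02-10.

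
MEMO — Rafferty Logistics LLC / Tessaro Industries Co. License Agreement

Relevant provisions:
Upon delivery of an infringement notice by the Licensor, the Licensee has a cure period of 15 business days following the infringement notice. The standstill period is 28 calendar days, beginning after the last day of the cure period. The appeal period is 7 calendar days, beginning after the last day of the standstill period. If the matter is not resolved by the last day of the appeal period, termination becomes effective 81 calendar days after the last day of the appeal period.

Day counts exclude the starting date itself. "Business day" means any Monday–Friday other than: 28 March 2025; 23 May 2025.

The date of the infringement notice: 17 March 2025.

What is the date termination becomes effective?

The last day of the cure period: counting 15 business days from Monday, 17 March 2025 (Mar 18, Mar 19, Mar 20, Mar 21, …, Apr 4, Apr 7, Apr 8, skipping weekends and the listed holiday on Mar 28) reaches Tuesday, 8 April 2025.
The last day of the standstill period: 8 April 2025 + 28 days = 6 May 2025.
The last day of the appeal period: 7 calendar days after 6 May 2025 is 13 May 2025.
The date termination becomes effective: 13 May 2025 + 81 days = 2 August 2025.

2 August 2025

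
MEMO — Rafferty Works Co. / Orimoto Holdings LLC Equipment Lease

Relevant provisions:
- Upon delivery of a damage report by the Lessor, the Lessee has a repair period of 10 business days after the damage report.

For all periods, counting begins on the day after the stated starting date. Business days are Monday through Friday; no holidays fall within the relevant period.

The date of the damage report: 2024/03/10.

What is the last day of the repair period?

The last day of the repair period: 10 business days after Sunday, 2024/03/10, skipping weekends — Mar 11, Mar 12, Mar 13, Mar 14, Mar 15, Mar 18, Mar 19, Mar 20, Mar 21, Mar 22 — lands on Friday, 2024/03/22.

2024/03/22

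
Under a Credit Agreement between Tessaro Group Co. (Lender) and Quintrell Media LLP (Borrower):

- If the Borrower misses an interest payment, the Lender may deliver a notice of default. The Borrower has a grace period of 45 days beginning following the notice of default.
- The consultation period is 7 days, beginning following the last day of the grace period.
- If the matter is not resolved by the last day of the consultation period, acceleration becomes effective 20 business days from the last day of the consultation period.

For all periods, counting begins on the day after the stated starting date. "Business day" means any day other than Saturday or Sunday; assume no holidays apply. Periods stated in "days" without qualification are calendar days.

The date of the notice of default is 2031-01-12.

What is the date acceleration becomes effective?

The last day of the grace period: 2031-01-12 + 45 days = 2031-02-26.
Adding 7 calendar days to 2031-02-26 gives 2031-03-05, which is the last day of the consultation period.
From Wednesday, 2031-03-05, 20 business days (Mar 6, Mar 7, Mar 10, Mar 11, …, Mar 31, Apr 1, Apr 2, skipping weekends) brings us to Wednesday, 2031-04-02, which is the date acceleration becomes effective.

2031-04-02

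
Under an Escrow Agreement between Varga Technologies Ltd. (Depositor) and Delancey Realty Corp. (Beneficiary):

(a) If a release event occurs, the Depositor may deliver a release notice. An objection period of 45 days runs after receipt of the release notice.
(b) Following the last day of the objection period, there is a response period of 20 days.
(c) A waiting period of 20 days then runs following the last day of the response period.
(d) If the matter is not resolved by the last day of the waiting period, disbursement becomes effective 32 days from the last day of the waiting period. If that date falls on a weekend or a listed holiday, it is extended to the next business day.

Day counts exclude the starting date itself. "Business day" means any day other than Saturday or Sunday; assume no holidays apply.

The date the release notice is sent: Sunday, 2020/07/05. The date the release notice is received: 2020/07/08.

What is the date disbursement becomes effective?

2020/11/02

Adding 45 calendar days to 2020/07/08 gives 2020/08/22, which is the last day of the objection period.
The last day of the response period: 20 calendar days after 2020/08/22 is 2020/09/11.
The last day of the waiting period: 20 calendar days after 2020/09/11 is 2020/10/01.
The date disbursement becomes effective: 2020/10/01 + 32 days = 2020/11/02. 2020/11/02 is a Monday, so no roll-forward applies.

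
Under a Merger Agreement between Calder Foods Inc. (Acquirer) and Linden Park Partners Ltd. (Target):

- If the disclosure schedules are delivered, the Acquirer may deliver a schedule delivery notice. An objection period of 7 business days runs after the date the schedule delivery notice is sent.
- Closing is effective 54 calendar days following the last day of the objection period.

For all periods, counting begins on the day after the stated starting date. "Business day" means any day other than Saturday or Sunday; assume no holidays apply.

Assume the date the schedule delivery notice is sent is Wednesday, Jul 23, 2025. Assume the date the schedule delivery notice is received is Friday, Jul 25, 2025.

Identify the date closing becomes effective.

From Wednesday, Jul 23, 2025, 7 business days (Jul 24, Jul 25, Jul 28, Jul 29, Jul 30, Jul 31, Aug 1, skipping weekends) brings us to Friday, Aug 1, 2025, which is the last day of the objection period.
Adding 54 calendar days to Aug 1, 2025 gives Sep 24, 2025, which is the date closing becomes effective.

Sep 24, 2025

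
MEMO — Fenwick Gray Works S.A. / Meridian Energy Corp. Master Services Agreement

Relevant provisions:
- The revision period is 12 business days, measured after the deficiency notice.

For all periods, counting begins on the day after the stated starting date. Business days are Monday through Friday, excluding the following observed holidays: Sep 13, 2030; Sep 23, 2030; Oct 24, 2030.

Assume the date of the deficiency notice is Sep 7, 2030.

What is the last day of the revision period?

Sep 26, 2030

The last day of the revision period: 12 business days after Saturday, Sep 7, 2030, skipping weekends and the listed holidays on Sep 13, Sep 23 — Sep 9, Sep 10, Sep 11, Sep 12, …, Sep 24, Sep 25, Sep 26 — lands on Thursday, Sep 26, 2030.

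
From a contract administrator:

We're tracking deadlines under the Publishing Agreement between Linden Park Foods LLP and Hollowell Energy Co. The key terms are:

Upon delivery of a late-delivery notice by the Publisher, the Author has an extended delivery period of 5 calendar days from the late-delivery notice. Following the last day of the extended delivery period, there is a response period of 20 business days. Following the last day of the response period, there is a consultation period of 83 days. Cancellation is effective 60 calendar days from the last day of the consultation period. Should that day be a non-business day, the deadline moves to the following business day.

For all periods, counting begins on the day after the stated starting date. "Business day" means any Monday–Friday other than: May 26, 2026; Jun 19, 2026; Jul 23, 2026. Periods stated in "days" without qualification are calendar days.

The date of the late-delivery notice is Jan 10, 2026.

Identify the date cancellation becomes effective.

The last day of the extended delivery period: 5 calendar days after Jan 10, 2026 is Jan 15, 2026.
The last day of the response period: 20 business days after Thursday, Jan 15, 2026, skipping weekends — Jan 16, Jan 19, Jan 20, Jan 21, …, Feb 10, Feb 11, Feb 12 — lands on Thursday, Feb 12, 2026.
Adding 83 calendar days to Feb 12, 2026 gives May 6, 2026, which is the last day of the consultation period.
The date cancellation becomes effective: 60 calendar days after May 6, 2026 is Jul 5, 2026. That falls on a Sunday, so it rolls to the next business day, Monday, Jul 6, 2026.

Jul 6, 2026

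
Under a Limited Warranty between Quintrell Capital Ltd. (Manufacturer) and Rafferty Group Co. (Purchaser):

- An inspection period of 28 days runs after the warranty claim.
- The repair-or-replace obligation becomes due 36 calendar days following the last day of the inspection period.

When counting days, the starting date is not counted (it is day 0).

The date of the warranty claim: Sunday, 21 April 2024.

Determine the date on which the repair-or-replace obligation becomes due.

The last day of the inspection period: 28 calendar days after 21 April 2024 is 19 May 2024.
The date on which the repair-or-replace obligation becomes due: 19 May 2024 + 36 days = 24 June 2024.

24 June 2024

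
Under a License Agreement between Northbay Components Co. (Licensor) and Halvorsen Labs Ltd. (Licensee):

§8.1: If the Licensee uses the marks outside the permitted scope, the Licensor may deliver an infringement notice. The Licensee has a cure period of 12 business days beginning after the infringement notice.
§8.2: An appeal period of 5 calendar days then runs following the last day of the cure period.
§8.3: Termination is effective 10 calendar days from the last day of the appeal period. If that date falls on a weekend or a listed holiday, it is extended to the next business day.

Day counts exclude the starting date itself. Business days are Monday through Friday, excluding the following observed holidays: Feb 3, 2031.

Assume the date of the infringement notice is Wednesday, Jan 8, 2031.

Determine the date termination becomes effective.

From Wednesday, Jan 8, 2031, 12 business days (Jan 9, Jan 10, Jan 13, Jan 14, …, Jan 22, Jan 23, Jan 24, skipping weekends) brings us to Friday, Jan 24, 2031, which is the last day of the cure period.
The last day of the appeal period: Jan 24, 2031 + 5 days = Jan 29, 2031.
The date termination becomes effective: 10 calendar days after Jan 29, 2031 is Feb 8, 2031. That falls on a Saturday, so it rolls to the next business day, Monday, Feb 10, 2031.

Feb 10, 2031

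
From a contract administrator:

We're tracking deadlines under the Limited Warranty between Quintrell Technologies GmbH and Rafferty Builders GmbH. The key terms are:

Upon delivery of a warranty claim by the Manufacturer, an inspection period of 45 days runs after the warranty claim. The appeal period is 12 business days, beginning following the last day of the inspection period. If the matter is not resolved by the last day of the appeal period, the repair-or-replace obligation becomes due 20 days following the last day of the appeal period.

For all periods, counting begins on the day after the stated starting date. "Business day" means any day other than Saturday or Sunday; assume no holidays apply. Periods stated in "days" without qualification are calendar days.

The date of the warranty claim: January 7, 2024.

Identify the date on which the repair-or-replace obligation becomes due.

Adding 45 calendar days to January 7, 2024 gives February 21, 2024, which is the last day of the inspection period.
From Wednesday, February 21, 2024, 12 business days (Feb 22, Feb 23, Feb 26, Feb 27, …, Mar 6, Mar 7, Mar 8, skipping weekends) brings us to Friday, March 8, 2024, which is the last day of the appeal period.
The date on which the repair-or-replace obligation becomes due: 20 calendar days after March 8, 2024 is March 28, 2024.

March 28, 2024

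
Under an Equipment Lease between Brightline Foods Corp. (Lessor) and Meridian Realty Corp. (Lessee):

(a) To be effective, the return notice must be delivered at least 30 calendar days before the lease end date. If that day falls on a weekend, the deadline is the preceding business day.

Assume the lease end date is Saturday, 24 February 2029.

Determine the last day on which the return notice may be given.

25 January 2029

Counting back 30 calendar days from 24 February 2029 gives 25 January 2029. That is a Thursday, so no adjustment is needed.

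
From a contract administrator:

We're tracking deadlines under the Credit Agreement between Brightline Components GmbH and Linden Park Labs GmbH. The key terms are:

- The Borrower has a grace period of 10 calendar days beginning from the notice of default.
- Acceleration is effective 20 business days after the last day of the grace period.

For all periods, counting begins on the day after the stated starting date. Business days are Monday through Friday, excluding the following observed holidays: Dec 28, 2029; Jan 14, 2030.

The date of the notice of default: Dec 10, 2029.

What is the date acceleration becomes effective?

Jan 21, 2030

The last day of the grace period: 10 calendar days after Dec 10, 2029 is Dec 20, 2029.
The date acceleration becomes effective: 20 business days after Thursday, Dec 20, 2029, skipping weekends and the listed holidays on Dec 28, Jan 14 — Dec 21, Dec 24, Dec 25, Dec 26, …, Jan 17, Jan 18, Jan 21 — lands on Monday, Jan 21, 2030.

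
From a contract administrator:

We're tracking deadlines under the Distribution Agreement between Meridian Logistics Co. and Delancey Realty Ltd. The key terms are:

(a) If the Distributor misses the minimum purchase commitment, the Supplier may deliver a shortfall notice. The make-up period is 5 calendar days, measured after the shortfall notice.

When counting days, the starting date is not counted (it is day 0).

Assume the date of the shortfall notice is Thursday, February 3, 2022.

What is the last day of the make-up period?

The last day of the make-up period: February 3, 2022 + 5 days = February 8, 2022.

February 8, 2022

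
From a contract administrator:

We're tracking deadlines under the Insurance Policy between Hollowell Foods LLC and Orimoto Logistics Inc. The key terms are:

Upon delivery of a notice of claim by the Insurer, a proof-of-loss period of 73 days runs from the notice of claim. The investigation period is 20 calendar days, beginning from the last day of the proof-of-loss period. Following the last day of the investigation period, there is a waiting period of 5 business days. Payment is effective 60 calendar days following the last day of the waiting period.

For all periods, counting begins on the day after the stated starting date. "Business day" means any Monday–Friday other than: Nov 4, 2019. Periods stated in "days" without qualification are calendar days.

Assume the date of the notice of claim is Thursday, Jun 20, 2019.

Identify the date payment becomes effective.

Nov 26, 2019

The last day of the proof-of-loss period: Jun 20, 2019 + 73 days = Sep 1, 2019.
Adding 20 calendar days to Sep 1, 2019 gives Sep 21, 2019, which is the last day of the investigation period.
From Saturday, Sep 21, 2019, 5 business days (Sep 23, Sep 24, Sep 25, Sep 26, Sep 27, skipping weekends) brings us to Friday, Sep 27, 2019, which is the last day of the waiting period.
The date payment becomes effective: 60 calendar days after Sep 27, 2019 is Nov 26, 2019.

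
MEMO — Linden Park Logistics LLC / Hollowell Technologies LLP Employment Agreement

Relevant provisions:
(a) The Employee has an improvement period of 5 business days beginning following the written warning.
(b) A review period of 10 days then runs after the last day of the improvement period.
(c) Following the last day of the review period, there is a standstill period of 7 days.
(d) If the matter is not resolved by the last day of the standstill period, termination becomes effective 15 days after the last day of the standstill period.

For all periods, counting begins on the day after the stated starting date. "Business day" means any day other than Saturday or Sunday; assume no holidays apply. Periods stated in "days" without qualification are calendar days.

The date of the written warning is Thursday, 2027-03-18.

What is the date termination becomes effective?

The last day of the improvement period: counting 5 business days from Thursday, 2027-03-18 (Mar 19, Mar 22, Mar 23, Mar 24, Mar 25, skipping weekends) reaches Thursday, 2027-03-25.
The last day of the review period: 10 calendar days after 2027-03-25 is 2027-04-04.
Adding 7 calendar days to 2027-04-04 gives 2027-04-11, which is the last day of the standstill period.
Adding 15 calendar days to 2027-04-11 gives 2027-04-26, which is the date termination becomes effective.

2027-04-26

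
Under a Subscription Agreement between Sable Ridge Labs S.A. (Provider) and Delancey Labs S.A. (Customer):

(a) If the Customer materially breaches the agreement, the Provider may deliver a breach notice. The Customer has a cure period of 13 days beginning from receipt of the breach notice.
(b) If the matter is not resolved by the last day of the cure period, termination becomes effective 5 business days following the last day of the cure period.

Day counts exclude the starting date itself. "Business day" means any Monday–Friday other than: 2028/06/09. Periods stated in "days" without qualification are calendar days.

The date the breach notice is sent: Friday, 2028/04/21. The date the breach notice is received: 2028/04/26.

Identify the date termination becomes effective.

Adding 13 calendar days to 2028/04/26 gives 2028/05/09, which is the last day of the cure period.
From Tuesday, 2028/05/09, 5 business days (May 10, May 11, May 12, May 15, May 16, skipping weekends) brings us to Tuesday, 2028/05/16, which is the date termination becomes effective.

2028/05/16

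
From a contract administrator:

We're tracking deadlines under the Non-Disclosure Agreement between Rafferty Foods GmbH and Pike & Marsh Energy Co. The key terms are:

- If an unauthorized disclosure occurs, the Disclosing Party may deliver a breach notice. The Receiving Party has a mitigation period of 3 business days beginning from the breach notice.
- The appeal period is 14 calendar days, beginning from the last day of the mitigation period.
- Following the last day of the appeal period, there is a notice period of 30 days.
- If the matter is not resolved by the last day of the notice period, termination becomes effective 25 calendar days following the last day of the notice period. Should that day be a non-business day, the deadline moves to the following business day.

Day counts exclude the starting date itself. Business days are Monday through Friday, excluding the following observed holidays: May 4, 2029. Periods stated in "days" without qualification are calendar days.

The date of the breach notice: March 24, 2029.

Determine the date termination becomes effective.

June 5, 2029

The last day of the mitigation period: counting 3 business days from Saturday, March 24, 2029 (Mar 26, Mar 27, Mar 28, skipping weekends) reaches Wednesday, March 28, 2029.
Adding 14 calendar days to March 28, 2029 gives April 11, 2029, which is the last day of the appeal period.
The last day of the notice period: April 11, 2029 + 30 days = May 11, 2029.
Adding 25 calendar days to May 11, 2029 gives June 5, 2029, which is the date termination becomes effective. June 5, 2029 is a Tuesday and is not a listed holiday, so no roll-forward applies.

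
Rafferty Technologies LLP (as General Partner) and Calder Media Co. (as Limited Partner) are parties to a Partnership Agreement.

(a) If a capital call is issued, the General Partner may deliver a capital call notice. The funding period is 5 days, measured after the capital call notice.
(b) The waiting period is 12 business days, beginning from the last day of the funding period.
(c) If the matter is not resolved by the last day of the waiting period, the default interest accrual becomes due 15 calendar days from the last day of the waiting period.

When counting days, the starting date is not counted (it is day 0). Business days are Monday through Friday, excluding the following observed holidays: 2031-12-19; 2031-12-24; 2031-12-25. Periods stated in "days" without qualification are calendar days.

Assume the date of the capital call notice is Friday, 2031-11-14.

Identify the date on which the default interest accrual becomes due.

2031-12-20

The last day of the funding period: 2031-11-14 + 5 days = 2031-11-19.
From Wednesday, 2031-11-19, 12 business days (Nov 20, Nov 21, Nov 24, Nov 25, …, Dec 3, Dec 4, Dec 5, skipping weekends) brings us to Friday, 2031-12-05, which is the last day of the waiting period.
The date on which the default interest accrual becomes due: 2031-12-05 + 15 days = 2031-12-20.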